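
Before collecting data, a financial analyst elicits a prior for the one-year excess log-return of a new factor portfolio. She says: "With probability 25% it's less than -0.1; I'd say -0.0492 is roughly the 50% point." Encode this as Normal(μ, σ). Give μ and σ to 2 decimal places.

μ = -0.05, σ = 0.08

For Normal(μ,σ), the p-quantile is μ + z_p·σ. Here z_{0.25} = -0.6745, z_{0.5} = 0.
So -0.1 = μ − 0.6745σ and -0.0492 = μ + 0σ.
Subtracting: σ = (-0.0492 − -0.1)/(0 − (-0.6745)) = 0.08.
Then μ = -0.1 − (-0.6745)·0.08 = -0.05.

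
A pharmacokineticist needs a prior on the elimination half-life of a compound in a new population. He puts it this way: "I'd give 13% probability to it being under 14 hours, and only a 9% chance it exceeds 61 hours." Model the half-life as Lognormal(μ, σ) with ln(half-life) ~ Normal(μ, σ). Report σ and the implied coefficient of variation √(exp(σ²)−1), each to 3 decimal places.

If T ~ Lognormal(μ,σ) then ln T ~ Normal(μ,σ), so the p-quantile of ln T is μ + z_p·σ.
ln(14) = 2.639 and ln(61) = 4.111; z_{0.13} = -1.126, z_{0.91} = 1.341.
σ = (4.111 − 2.639)/(1.341 − (-1.126)) = 0.597.
μ = 2.639 − (-1.126)·0.597 = 3.311.
CV = √(exp(σ²)−1) = √(exp(0.3559)−1) = 0.654.

σ ≈ 0.597, CV ≈ 0.654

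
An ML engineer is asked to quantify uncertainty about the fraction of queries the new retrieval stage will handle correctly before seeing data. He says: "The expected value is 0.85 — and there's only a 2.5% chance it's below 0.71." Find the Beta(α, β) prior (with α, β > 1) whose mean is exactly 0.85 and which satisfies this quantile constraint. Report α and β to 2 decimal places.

With mean 0.85 fixed, write α = 0.85s, β = 0.15s where s = α+β.
Need P(θ < 0.71) = 0.025 under Beta(0.85s, 0.15s). Normal approximation: (q−m)/√(m(1−m)/s) ≈ z_{0.025} = -1.96, so s ≈ 0.85·0.15·(-1.96)²/(0.71−0.85)² = 25.0.
At s = 25.0: P(θ<0.71) ≈ 0.040. Adjusting to match 0.025 gives s ≈ 32.14.
So α = 0.85·32.14 ≈ 27.32, β = 0.15·32.14 ≈ 4.82.

α ≈ 27.32, β ≈ 4.82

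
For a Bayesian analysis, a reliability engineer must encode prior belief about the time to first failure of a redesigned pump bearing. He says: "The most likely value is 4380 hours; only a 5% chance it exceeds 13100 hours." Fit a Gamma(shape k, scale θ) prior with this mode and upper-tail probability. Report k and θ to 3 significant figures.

Gamma(k,θ) with k>1 has mode (k−1)θ, so θ = 4380/(k−1).
Need P(X < 13100) = 0.95 with θ tied to k this way. Start at k = 2, θ = 4380: P(X<13100) ≈ 0.799.
Too low — raise k to concentrate. Iterating converges to k ≈ 3.21.
Then θ = 4380/(3.21−1) ≈ 1980.

k ≈ 3.21, θ ≈ 1980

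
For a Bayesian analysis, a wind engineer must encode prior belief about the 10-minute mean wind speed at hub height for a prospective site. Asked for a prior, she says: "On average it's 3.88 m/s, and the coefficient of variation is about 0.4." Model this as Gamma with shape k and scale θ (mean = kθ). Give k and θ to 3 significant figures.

k ≈ 6.25, θ ≈ 0.621

For Gamma(k, scale θ): mean = kθ, variance = kθ², so CV = 1/√k.
CV = 0.4, hence k = 1/CV² = 6.25.
Then θ = mean/k = 3.88/6.25 = 0.621.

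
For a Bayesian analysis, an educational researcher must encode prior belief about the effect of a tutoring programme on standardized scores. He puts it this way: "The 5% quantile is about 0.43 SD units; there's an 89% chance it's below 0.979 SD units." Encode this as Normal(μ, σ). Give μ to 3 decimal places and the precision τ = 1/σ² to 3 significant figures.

For Normal(μ,σ), the p-quantile is μ + z_p·σ. Here z_{0.05} = -1.645, z_{0.89} = 1.227.
So 0.43 = μ − 1.645σ and 0.979 = μ + 1.227σ.
Subtracting: σ = (0.979 − 0.43)/(1.227 − (-1.645)) = 0.191.
Then μ = 0.43 − (-1.645)·0.191 = 0.744.
Precision τ = 1/σ² = 1/0.1912² = 27.4.

μ = 0.744, τ = 27.4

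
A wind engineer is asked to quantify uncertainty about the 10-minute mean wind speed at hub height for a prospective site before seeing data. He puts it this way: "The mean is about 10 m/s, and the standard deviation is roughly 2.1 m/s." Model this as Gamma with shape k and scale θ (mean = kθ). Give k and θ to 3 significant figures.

k ≈ 22.7, θ ≈ 0.441

For Gamma(k, scale θ): mean = kθ, variance = kθ², so CV = 1/√k.
CV = SD/mean = 2.1/10 = 0.21, hence k = 1/CV² = 22.7.
Then θ = mean/k = 10/22.7 = 0.441.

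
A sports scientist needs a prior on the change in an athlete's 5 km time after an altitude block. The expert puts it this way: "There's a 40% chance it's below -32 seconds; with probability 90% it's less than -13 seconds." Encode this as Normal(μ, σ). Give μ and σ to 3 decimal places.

μ = -28.864, σ = 12.379

The p-quantile of Normal(μ,σ) is μ + z_p·σ, with z_{0.4} = -0.2533 and z_{0.9} = 1.282.
Eliminate σ: μ = (z₂·x₁ − z₁·x₂)/(z₂ − z₁) = (1.282·-32 − (-0.2533)·-13)/1.535 = -28.864.
Then σ = (x₂ − x₁)/(z₂ − z₁) = (-13 − -32)/1.535 = 12.379.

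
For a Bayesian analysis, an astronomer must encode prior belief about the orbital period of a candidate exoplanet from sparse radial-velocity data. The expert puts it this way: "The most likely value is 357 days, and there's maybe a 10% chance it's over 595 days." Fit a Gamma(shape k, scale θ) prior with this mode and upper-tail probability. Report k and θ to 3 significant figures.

k ≈ 8.24, θ ≈ 49.3

Gamma(k,θ) with k>1 has mode (k−1)θ, so θ = 357/(k−1).
Need P(X < 595) = 0.9 with θ tied to k this way. Start at k = 2, θ = 357: P(X<595) ≈ 0.496.
Too low — raise k to concentrate. Iterating converges to k ≈ 8.24.
Then θ = 357/(8.24−1) ≈ 49.3.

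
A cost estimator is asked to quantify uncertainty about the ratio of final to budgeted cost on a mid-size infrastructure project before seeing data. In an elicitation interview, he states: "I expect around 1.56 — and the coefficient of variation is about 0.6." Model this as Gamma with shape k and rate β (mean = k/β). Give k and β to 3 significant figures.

For Gamma(k, rate β): mean = k/β, variance = k/β², so CV = 1/√k.
CV = 0.6, hence k = 1/CV² = 2.78.
Then β = k/mean = 2.78/1.56 = 1.78.

k ≈ 2.78, β ≈ 1.78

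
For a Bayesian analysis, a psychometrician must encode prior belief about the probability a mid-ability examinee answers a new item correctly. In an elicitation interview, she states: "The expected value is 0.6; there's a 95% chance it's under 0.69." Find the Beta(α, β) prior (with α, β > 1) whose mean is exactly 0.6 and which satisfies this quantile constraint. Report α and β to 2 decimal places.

α ≈ 46.00, β ≈ 30.67

With mean 0.6 fixed, write α = 0.6s, β = 0.4s where s = α+β.
Need P(θ < 0.69) = 0.95 under Beta(0.6s, 0.4s). Normal approximation: (q−m)/√(m(1−m)/s) ≈ z_{0.95} = 1.64, so s ≈ 0.6·0.4·(1.64)²/(0.69−0.6)² = 80.2.
At s = 80.2: P(θ<0.69) ≈ 0.954. Adjusting to match 0.95 gives s ≈ 76.66.
So α = 0.6·76.66 ≈ 46.00, β = 0.4·76.66 ≈ 30.67.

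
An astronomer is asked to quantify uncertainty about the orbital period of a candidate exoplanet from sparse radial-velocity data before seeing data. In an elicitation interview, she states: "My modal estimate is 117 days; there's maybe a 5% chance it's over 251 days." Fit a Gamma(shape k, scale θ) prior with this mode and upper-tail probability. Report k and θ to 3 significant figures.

Gamma(k,θ) with k>1 has mode (k−1)θ, so θ = 117/(k−1).
Need P(X < 251) = 0.95 with θ tied to k this way. Start at k = 2, θ = 117: P(X<251) ≈ 0.632.
Too low — raise k to concentrate. Iterating converges to k ≈ 5.73.
Then θ = 117/(5.73−1) ≈ 24.7.

k ≈ 5.73, θ ≈ 24.7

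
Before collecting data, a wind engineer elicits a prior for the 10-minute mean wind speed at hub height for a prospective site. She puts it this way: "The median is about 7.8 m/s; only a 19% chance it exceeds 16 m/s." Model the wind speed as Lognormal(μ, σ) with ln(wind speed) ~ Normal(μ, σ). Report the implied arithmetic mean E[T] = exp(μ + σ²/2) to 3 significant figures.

E[T] ≈ 10.9 m/s

If T ~ Lognormal(μ,σ) then ln T ~ Normal(μ,σ), so the p-quantile of ln T is μ + z_p·σ.
ln(7.8) = 2.054 and ln(16) = 2.773; z_{0.5} = 0, z_{0.81} = 0.8779.
σ = (2.773 − 2.054)/(0.8779 − (0)) = 0.818.
μ = 2.054 − (0)·0.818 = 2.054.
E[T] = exp(μ + σ²/2) = exp(2.054 + 0.3349) = 10.9 m/s.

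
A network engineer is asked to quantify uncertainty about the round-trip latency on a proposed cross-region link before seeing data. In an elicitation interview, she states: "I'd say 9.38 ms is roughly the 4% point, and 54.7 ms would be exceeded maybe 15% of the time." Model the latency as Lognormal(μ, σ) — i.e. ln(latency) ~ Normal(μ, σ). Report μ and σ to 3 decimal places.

μ ≈ 3.346, σ ≈ 0.633

If T ~ Lognormal(μ,σ) then ln T ~ Normal(μ,σ), so the p-quantile of ln T is μ + z_p·σ.
ln(9.38) = 2.239 and ln(54.7) = 4.002; z_{0.04} = -1.751, z_{0.85} = 1.036.
σ = (4.002 − 2.239)/(1.036 − (-1.751)) = 0.633.
μ = 2.239 − (-1.751)·0.633 = 3.346.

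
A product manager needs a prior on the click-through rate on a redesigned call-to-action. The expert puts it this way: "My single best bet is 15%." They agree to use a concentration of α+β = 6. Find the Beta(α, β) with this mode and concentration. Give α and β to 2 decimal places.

For α,β > 1 the Beta mode is (α−1)/(α+β−2). With α+β = 6, the mode is (α−1)/4.
Set (α−1)/4 = 0.15 → α = 1 + 0.15·4 = 1.60.
β = 6 − α = 4.40.

α = 1.60, β = 4.40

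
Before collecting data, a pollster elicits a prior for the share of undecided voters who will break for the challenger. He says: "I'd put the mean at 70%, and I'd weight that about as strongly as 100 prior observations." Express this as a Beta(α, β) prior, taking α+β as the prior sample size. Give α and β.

Under the effective-sample-size interpretation, Beta(α, β) has prior mean α/(α+β) and prior sample size α+β.
So α+β = 100 and α/(α+β) = 0.7, giving α = 0.7·100 = 70 and β = 100 − 70 = 30.

α = 70, β = 30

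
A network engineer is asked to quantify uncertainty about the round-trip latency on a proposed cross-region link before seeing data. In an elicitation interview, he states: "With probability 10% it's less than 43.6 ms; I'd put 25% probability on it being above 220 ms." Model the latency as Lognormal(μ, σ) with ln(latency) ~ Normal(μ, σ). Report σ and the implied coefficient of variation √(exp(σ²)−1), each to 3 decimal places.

If T ~ Lognormal(μ,σ) then ln T ~ Normal(μ,σ), so the p-quantile of ln T is μ + z_p·σ.
ln(43.6) = 3.775 and ln(220) = 5.394; z_{0.1} = -1.282, z_{0.75} = 0.6745.
σ = (5.394 − 3.775)/(0.6745 − (-1.282)) = 0.827.
μ = 3.775 − (-1.282)·0.827 = 4.836.
CV = √(exp(σ²)−1) = √(exp(0.6847)−1) = 0.992.

σ ≈ 0.827, CV ≈ 0.992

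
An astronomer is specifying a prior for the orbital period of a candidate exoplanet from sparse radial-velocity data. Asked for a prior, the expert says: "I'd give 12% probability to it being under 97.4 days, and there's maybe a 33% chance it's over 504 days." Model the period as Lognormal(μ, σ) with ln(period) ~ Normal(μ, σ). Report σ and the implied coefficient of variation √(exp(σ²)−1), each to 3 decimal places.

If T ~ Lognormal(μ,σ) then ln T ~ Normal(μ,σ), so the p-quantile of ln T is μ + z_p·σ.
ln(97.4) = 4.579 and ln(504) = 6.223; z_{0.12} = -1.175, z_{0.67} = 0.4399.
σ = (6.223 − 4.579)/(0.4399 − (-1.175)) = 1.018.
μ = 4.579 − (-1.175)·1.018 = 5.775.
CV = √(exp(σ²)−1) = √(exp(1.0360)−1) = 1.348.

σ ≈ 1.018, CV ≈ 1.348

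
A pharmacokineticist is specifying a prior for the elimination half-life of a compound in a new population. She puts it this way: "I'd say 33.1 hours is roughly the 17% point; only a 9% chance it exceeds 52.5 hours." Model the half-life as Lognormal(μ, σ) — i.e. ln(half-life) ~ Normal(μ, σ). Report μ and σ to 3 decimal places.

μ ≈ 3.691, σ ≈ 0.201

If T ~ Lognormal(μ,σ) then ln T ~ Normal(μ,σ), so the p-quantile of ln T is μ + z_p·σ.
ln(33.1) = 3.5 and ln(52.5) = 3.961; z_{0.17} = -0.9542, z_{0.91} = 1.341.
σ = (3.961 − 3.5)/(1.341 − (-0.9542)) = 0.201.
μ = 3.5 − (-0.9542)·0.201 = 3.691.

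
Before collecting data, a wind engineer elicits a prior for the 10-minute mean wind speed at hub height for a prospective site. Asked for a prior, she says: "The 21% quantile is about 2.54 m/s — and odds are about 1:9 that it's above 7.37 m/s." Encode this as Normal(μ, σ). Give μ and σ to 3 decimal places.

For Normal(μ,σ), the p-quantile is μ + z_p·σ. Here z_{0.21} = -0.8064, z_{0.9} = 1.282.
So 2.54 = μ − 0.8064σ and 7.37 = μ + 1.282σ.
Subtracting: σ = (7.37 − 2.54)/(1.282 − (-0.8064)) = 2.313.
Then μ = 2.54 − (-0.8064)·2.313 = 4.405.

μ = 4.405, σ = 2.313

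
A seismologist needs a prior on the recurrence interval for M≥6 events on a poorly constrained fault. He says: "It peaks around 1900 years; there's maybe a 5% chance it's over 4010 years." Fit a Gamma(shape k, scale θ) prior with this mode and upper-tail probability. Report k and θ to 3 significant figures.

Gamma(k,θ) with k>1 has mode (k−1)θ, so θ = 1900/(k−1).
Need P(X < 4010) = 0.95 with θ tied to k this way. Start at k = 2, θ = 1900: P(X<4010) ≈ 0.623.
Too low — raise k to concentrate. Iterating converges to k ≈ 5.95.
Then θ = 1900/(5.95−1) ≈ 384.

k ≈ 5.95, θ ≈ 384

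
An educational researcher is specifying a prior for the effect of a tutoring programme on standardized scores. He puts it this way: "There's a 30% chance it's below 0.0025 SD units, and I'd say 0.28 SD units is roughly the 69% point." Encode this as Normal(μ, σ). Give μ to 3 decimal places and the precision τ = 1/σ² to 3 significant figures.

μ = 0.145, τ = 13.5

For Normal(μ,σ), the p-quantile is μ + z_p·σ. Here z_{0.3} = -0.5244, z_{0.69} = 0.4959.
So 0.0025 = μ − 0.5244σ and 0.28 = μ + 0.4959σ.
Subtracting: σ = (0.28 − 0.0025)/(0.4959 − (-0.5244)) = 0.272.
Then μ = 0.0025 − (-0.5244)·0.272 = 0.145.
Precision τ = 1/σ² = 1/0.272² = 13.5.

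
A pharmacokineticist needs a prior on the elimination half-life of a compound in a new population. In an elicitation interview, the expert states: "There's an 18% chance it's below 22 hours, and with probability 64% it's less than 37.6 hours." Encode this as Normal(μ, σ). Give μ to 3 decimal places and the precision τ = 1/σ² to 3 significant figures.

μ = 33.210, τ = 0.00667

For Normal(μ,σ), the p-quantile is μ + z_p·σ. Here z_{0.18} = -0.9154, z_{0.64} = 0.3585.
So 22 = μ − 0.9154σ and 37.6 = μ + 0.3585σ.
Subtracting: σ = (37.6 − 22)/(0.3585 − (-0.9154)) = 12.247.
Then μ = 22 − (-0.9154)·12.247 = 33.210.
Precision τ = 1/σ² = 1/12.25² = 0.00667.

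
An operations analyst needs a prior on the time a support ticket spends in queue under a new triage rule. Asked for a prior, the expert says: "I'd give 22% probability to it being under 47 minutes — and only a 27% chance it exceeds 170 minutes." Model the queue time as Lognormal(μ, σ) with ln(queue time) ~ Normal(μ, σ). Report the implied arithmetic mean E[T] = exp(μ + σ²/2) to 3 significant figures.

If T ~ Lognormal(μ,σ) then ln T ~ Normal(μ,σ), so the p-quantile of ln T is μ + z_p·σ.
ln(47) = 3.85 and ln(170) = 5.136; z_{0.22} = -0.7722, z_{0.73} = 0.6128.
σ = (5.136 − 3.85)/(0.6128 − (-0.7722)) = 0.928.
μ = 3.85 − (-0.7722)·0.928 = 4.567.
E[T] = exp(μ + σ²/2) = exp(4.567 + 0.4308) = 148 minutes.

E[T] ≈ 148 minutes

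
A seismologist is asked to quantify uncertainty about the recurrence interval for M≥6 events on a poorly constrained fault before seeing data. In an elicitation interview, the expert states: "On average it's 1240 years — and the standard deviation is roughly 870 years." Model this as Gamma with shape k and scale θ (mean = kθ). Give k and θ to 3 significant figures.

k ≈ 2.03, θ ≈ 610

For Gamma(k, scale θ): mean = kθ, variance = kθ², so CV = 1/√k.
CV = SD/mean = 870/1240 = 0.7016, hence k = 1/CV² = 2.03.
Then θ = mean/k = 1240/2.03 = 610.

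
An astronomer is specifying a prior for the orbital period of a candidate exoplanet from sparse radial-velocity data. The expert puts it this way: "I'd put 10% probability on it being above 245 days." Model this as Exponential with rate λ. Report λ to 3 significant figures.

P(T > 245.0) = e^(−λ·245.0) = 0.1, so λ = −ln(0.1)/245.0 = 0.0094.

λ ≈ 0.0094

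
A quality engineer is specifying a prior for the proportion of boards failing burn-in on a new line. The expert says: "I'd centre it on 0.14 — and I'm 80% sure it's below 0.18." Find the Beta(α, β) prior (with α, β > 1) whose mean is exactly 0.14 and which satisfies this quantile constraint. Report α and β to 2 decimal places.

With mean 0.14 fixed, write α = 0.14s, β = 0.86s where s = α+β.
Need P(θ < 0.18) = 0.8 under Beta(0.14s, 0.86s). Normal approximation: (q−m)/√(m(1−m)/s) ≈ z_{0.8} = 0.842, so s ≈ 0.14·0.86·(0.842)²/(0.18−0.14)² = 53.3.
At s = 53.3: P(θ<0.18) ≈ 0.809. Adjusting to match 0.8 gives s ≈ 48.35.
So α = 0.14·48.35 ≈ 6.77, β = 0.86·48.35 ≈ 41.58.

α ≈ 6.77, β ≈ 41.58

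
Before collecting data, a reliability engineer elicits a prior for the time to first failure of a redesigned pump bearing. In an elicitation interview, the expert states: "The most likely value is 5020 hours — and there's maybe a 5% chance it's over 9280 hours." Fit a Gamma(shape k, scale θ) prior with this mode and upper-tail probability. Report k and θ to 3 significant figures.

k ≈ 8.37, θ ≈ 681

Gamma(k,θ) with k>1 has mode (k−1)θ, so θ = 5020/(k−1).
Need P(X < 9280) = 0.95 with θ tied to k this way. Start at k = 2, θ = 5020: P(X<9280) ≈ 0.551.
Too low — raise k to concentrate. Iterating converges to k ≈ 8.37.
Then θ = 5020/(8.37−1) ≈ 681.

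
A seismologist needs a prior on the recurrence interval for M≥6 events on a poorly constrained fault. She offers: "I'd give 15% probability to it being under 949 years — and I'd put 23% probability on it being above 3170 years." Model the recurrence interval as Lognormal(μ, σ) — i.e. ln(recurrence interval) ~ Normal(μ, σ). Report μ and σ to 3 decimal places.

μ ≈ 7.560, σ ≈ 0.679

If T ~ Lognormal(μ,σ) then ln T ~ Normal(μ,σ), so the p-quantile of ln T is μ + z_p·σ.
ln(949) = 6.855 and ln(3170) = 8.061; z_{0.15} = -1.036, z_{0.77} = 0.7388.
σ = (8.061 − 6.855)/(0.7388 − (-1.036)) = 0.679.
μ = 6.855 − (-1.036)·0.679 = 7.560.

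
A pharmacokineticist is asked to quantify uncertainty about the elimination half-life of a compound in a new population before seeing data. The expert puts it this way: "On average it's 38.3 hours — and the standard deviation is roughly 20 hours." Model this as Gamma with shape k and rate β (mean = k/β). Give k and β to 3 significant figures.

For Gamma(k, rate β): mean = k/β, variance = k/β², so CV = 1/√k.
CV = SD/mean = 20/38.3 = 0.5222, hence k = 1/CV² = 3.67.
Then β = k/mean = 3.67/38.3 = 0.0957.

k ≈ 3.67, β ≈ 0.0957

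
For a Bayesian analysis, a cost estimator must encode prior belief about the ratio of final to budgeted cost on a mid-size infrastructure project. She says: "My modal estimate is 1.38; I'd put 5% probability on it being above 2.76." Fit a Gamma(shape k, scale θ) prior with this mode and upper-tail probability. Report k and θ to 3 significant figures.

k ≈ 6.77, θ ≈ 0.239

Gamma(k,θ) with k>1 has mode (k−1)θ, so θ = 1.38/(k−1).
Need P(X < 2.76) = 0.95 with θ tied to k this way. Start at k = 2, θ = 1.38: P(X<2.76) ≈ 0.594.
Too low — raise k to concentrate. Iterating converges to k ≈ 6.77.
Then θ = 1.38/(6.77−1) ≈ 0.239.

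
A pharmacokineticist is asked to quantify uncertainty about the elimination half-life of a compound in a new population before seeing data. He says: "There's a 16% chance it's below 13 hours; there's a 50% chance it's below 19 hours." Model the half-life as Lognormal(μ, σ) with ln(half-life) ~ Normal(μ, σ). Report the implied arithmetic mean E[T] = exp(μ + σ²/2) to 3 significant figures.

If T ~ Lognormal(μ,σ) then ln T ~ Normal(μ,σ), so the p-quantile of ln T is μ + z_p·σ.
ln(13) = 2.565 and ln(19) = 2.944; z_{0.16} = -0.9945, z_{0.5} = 0.
σ = (2.944 − 2.565)/(0 − (-0.9945)) = 0.382.
μ = 2.565 − (-0.9945)·0.382 = 2.944.
E[T] = exp(μ + σ²/2) = exp(2.944 + 0.0728) = 20.4 hours.

E[T] ≈ 20.4 hours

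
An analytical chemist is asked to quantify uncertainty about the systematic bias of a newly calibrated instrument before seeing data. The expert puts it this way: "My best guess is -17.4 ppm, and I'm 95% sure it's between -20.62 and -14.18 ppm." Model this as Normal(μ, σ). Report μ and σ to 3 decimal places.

μ = -17.400, σ = 1.643

A symmetric 95% interval runs μ ± z·σ with z = 1.96.
Half-width = 3.22, so σ = 3.22/1.96 = 1.643.
μ is the stated best guess, -17.400.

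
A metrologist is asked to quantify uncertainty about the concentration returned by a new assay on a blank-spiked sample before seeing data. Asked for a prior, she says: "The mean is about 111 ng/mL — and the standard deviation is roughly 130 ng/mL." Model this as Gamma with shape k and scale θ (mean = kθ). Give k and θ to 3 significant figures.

For Gamma(k, scale θ): mean = kθ, variance = kθ², so CV = 1/√k.
CV = SD/mean = 130/111 = 1.171, hence k = 1/CV² = 0.729.
Then θ = mean/k = 111/0.729 = 152.

k ≈ 0.729, θ ≈ 152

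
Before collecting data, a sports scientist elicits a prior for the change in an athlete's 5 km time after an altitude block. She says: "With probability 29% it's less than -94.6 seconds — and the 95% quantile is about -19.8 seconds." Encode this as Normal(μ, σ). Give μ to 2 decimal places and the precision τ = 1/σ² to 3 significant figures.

For Normal(μ,σ), the p-quantile is μ + z_p·σ. Here z_{0.29} = -0.5534, z_{0.95} = 1.645.
So -94.6 = μ − 0.5534σ and -19.8 = μ + 1.645σ.
Subtracting: σ = (-19.8 − -94.6)/(1.645 − (-0.5534)) = 34.03.
Then μ = -94.6 − (-0.5534)·34.03 = -75.77.
Precision τ = 1/σ² = 1/34.03² = 0.000864.

μ = -75.77, τ = 0.000864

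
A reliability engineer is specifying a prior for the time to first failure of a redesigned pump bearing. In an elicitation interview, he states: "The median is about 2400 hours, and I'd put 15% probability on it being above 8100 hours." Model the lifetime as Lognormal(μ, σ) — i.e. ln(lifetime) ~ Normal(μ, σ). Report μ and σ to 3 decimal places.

If T ~ Lognormal(μ,σ) then ln T ~ Normal(μ,σ), so the p-quantile of ln T is μ + z_p·σ.
ln(2400) = 7.783 and ln(8100) = 9; z_{0.5} = 0, z_{0.85} = 1.036.
σ = (9 − 7.783)/(1.036 − (0)) = 1.174.
μ = 7.783 − (0)·1.174 = 7.783.

μ ≈ 7.783, σ ≈ 1.174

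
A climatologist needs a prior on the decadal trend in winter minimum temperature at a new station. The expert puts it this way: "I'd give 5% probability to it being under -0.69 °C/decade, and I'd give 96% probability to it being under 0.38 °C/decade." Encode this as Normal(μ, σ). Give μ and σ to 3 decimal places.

The p-quantile of Normal(μ,σ) is μ + z_p·σ, with z_{0.05} = -1.645 and z_{0.96} = 1.751.
Eliminate σ: μ = (z₂·x₁ − z₁·x₂)/(z₂ − z₁) = (1.751·-0.69 − (-1.645)·0.38)/3.396 = -0.172.
Then σ = (x₂ − x₁)/(z₂ − z₁) = (0.38 − -0.69)/3.396 = 0.315.

μ = -0.172, σ = 0.315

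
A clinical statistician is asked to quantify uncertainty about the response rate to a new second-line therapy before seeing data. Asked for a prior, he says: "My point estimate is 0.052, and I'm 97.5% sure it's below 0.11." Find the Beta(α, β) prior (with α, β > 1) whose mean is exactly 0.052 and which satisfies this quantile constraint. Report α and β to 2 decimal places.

α ≈ 4.14, β ≈ 75.52

With mean 0.052 fixed, write α = 0.052s, β = 0.948s where s = α+β.
Need P(θ < 0.11) = 0.975 under Beta(0.052s, 0.948s). Normal approximation: (q−m)/√(m(1−m)/s) ≈ z_{0.975} = 1.96, so s ≈ 0.052·0.948·(1.96)²/(0.11−0.052)² = 56.3.
At s = 56.3: P(θ<0.11) ≈ 0.955. Adjusting to match 0.975 gives s ≈ 79.66.
So α = 0.052·79.66 ≈ 4.14, β = 0.948·79.66 ≈ 75.52.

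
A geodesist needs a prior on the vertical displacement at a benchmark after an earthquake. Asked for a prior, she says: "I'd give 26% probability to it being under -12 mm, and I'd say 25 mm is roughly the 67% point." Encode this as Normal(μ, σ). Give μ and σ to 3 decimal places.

For Normal(μ,σ), the p-quantile is μ + z_p·σ. Here z_{0.26} = -0.6433, z_{0.67} = 0.4399.
So -12 = μ − 0.6433σ and 25 = μ + 0.4399σ.
Subtracting: σ = (25 − -12)/(0.4399 − (-0.6433)) = 34.156.
Then μ = -12 − (-0.6433)·34.156 = 9.974.

μ = 9.974, σ = 34.156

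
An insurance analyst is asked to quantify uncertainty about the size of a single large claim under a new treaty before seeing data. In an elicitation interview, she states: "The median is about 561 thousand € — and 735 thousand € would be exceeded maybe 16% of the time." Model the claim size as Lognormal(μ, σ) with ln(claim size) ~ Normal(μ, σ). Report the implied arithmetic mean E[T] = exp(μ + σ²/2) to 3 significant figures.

E[T] ≈ 582 thousand €

If T ~ Lognormal(μ,σ) then ln T ~ Normal(μ,σ), so the p-quantile of ln T is μ + z_p·σ.
ln(561) = 6.33 and ln(735) = 6.6; z_{0.5} = 0, z_{0.84} = 0.9945.
σ = (6.6 − 6.33)/(0.9945 − (0)) = 0.272.
μ = 6.33 − (0)·0.272 = 6.330.
E[T] = exp(μ + σ²/2) = exp(6.330 + 0.0369) = 582 thousand €.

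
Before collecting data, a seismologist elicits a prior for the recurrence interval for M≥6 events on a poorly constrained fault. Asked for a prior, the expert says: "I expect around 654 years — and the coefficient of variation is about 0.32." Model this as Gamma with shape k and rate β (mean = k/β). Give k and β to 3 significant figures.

For Gamma(k, rate β): mean = k/β, variance = k/β², so CV = 1/√k.
CV = 0.32, hence k = 1/CV² = 9.77.
Then β = k/mean = 9.77/654 = 0.0149.

k ≈ 9.77, β ≈ 0.0149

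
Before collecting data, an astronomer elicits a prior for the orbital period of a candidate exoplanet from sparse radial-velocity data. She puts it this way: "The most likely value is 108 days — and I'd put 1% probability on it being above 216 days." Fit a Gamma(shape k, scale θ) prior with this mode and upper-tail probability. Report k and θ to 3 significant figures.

Gamma(k,θ) with k>1 has mode (k−1)θ, so θ = 108/(k−1).
Need P(X < 216) = 0.99 with θ tied to k this way. Start at k = 2, θ = 108: P(X<216) ≈ 0.594.
Too low — raise k to concentrate. Iterating converges to k ≈ 11.2.
Then θ = 108/(11.2−1) ≈ 10.6.

k ≈ 11.2, θ ≈ 10.6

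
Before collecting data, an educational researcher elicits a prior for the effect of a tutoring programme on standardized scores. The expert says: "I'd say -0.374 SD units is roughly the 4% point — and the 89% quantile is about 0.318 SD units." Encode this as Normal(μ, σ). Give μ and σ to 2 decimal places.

μ = 0.03, σ = 0.23

The p-quantile of Normal(μ,σ) is μ + z_p·σ, with z_{0.04} = -1.751 and z_{0.89} = 1.227.
Eliminate σ: μ = (z₂·x₁ − z₁·x₂)/(z₂ − z₁) = (1.227·-0.374 − (-1.751)·0.318)/2.977 = 0.03.
Then σ = (x₂ − x₁)/(z₂ − z₁) = (0.318 − -0.374)/2.977 = 0.23.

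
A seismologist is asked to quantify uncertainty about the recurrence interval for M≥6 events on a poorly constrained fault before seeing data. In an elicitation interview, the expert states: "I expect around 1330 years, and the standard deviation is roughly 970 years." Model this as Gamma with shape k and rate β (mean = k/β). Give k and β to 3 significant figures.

For Gamma(k, rate β): mean = k/β, variance = k/β², so CV = 1/√k.
CV = SD/mean = 970/1330 = 0.7293, hence k = 1/CV² = 1.88.
Then β = k/mean = 1.88/1330 = 0.00141.

k ≈ 1.88, β ≈ 0.00141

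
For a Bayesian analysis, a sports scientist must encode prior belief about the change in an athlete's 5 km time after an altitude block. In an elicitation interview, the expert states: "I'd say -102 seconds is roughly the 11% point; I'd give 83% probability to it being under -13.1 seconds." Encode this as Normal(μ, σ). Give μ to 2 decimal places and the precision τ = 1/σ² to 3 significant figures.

The p-quantile of Normal(μ,σ) is μ + z_p·σ, with z_{0.11} = -1.227 and z_{0.83} = 0.9542.
Eliminate σ: μ = (z₂·x₁ − z₁·x₂)/(z₂ − z₁) = (0.9542·-102 − (-1.227)·-13.1)/2.181 = -52.00.
Then σ = (x₂ − x₁)/(z₂ − z₁) = (-13.1 − -102)/2.181 = 40.77.
Precision τ = 1/σ² = 1/40.77² = 0.000602.

μ = -52.00, τ = 0.000602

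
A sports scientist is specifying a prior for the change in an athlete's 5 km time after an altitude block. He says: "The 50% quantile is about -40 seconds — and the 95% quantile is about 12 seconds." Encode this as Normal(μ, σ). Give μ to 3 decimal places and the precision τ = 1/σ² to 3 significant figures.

μ = -40.000, τ = 0.001

For Normal(μ,σ), the p-quantile is μ + z_p·σ. Here z_{0.5} = 0, z_{0.95} = 1.645.
So -40 = μ + 0σ and 12 = μ + 1.645σ.
Subtracting: σ = (12 − -40)/(1.645 − (0)) = 31.614.
Then μ = -40 − (0)·31.614 = -40.000.
Precision τ = 1/σ² = 1/31.61² = 0.001.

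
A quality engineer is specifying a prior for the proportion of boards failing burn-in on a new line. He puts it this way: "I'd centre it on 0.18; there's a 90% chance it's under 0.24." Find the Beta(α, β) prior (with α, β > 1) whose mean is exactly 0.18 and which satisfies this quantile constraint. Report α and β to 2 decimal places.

α ≈ 12.75, β ≈ 58.08

With mean 0.18 fixed, write α = 0.18s, β = 0.82s where s = α+β.
Need P(θ < 0.24) = 0.9 under Beta(0.18s, 0.82s). Normal approximation: (q−m)/√(m(1−m)/s) ≈ z_{0.9} = 1.28, so s ≈ 0.18·0.82·(1.28)²/(0.24−0.18)² = 67.3.
At s = 67.3: P(θ<0.24) ≈ 0.895. Adjusting to match 0.9 gives s ≈ 70.82.
So α = 0.18·70.82 ≈ 12.75, β = 0.82·70.82 ≈ 58.08.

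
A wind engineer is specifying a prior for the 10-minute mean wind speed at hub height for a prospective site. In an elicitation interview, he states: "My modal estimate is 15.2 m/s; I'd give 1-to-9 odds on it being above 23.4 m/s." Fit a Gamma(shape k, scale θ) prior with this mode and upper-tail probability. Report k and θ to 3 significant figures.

k ≈ 11, θ ≈ 1.51

Gamma(k,θ) with k>1 has mode (k−1)θ, so θ = 15.2/(k−1).
Need P(X < 23.4) = 0.9 with θ tied to k this way. Start at k = 2, θ = 15.2: P(X<23.4) ≈ 0.455.
Too low — raise k to concentrate. Iterating converges to k ≈ 11.
Then θ = 15.2/(11−1) ≈ 1.51.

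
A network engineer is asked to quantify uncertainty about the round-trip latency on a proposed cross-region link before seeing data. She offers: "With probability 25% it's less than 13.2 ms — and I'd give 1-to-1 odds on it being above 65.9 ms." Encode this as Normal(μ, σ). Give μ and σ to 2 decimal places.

μ = 65.90, σ = 78.13

The p-quantile of Normal(μ,σ) is μ + z_p·σ, with z_{0.25} = -0.6745 and z_{0.5} = 0.
Eliminate σ: μ = (z₂·x₁ − z₁·x₂)/(z₂ − z₁) = (0·13.2 − (-0.6745)·65.9)/0.6745 = 65.90.
Then σ = (x₂ − x₁)/(z₂ − z₁) = (65.9 − 13.2)/0.6745 = 78.13.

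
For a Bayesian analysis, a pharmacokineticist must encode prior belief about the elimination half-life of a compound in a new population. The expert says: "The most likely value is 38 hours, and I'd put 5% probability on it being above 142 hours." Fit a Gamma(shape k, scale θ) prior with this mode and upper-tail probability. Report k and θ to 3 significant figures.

Gamma(k,θ) with k>1 has mode (k−1)θ, so θ = 38/(k−1).
Need P(X < 142) = 0.95 with θ tied to k this way. Start at k = 2, θ = 38: P(X<142) ≈ 0.887.
Too low — raise k to concentrate. Iterating converges to k ≈ 2.47.
Then θ = 38/(2.47−1) ≈ 25.9.

k ≈ 2.47, θ ≈ 25.9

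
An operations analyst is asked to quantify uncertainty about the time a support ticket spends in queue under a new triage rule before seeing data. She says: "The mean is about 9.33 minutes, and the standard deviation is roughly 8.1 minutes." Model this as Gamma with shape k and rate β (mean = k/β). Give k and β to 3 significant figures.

k ≈ 1.33, β ≈ 0.142

For Gamma(k, rate β): mean = k/β, variance = k/β², so CV = 1/√k.
CV = SD/mean = 8.1/9.33 = 0.8682, hence k = 1/CV² = 1.33.
Then β = k/mean = 1.33/9.33 = 0.142.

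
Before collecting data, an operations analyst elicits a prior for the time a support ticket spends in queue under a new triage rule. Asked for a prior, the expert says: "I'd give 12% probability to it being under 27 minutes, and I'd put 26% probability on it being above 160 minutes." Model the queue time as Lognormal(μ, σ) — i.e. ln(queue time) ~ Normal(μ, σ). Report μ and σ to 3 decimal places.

If T ~ Lognormal(μ,σ) then ln T ~ Normal(μ,σ), so the p-quantile of ln T is μ + z_p·σ.
ln(27) = 3.296 and ln(160) = 5.075; z_{0.12} = -1.175, z_{0.74} = 0.6433.
σ = (5.075 − 3.296)/(0.6433 − (-1.175)) = 0.979.
μ = 3.296 − (-1.175)·0.979 = 4.446.

μ ≈ 4.446, σ ≈ 0.979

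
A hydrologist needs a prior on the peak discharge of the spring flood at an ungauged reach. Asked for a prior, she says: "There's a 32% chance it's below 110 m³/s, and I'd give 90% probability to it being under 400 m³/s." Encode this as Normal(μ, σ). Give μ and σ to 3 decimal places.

For Normal(μ,σ), the p-quantile is μ + z_p·σ. Here z_{0.32} = -0.4677, z_{0.9} = 1.282.
So 110 = μ − 0.4677σ and 400 = μ + 1.282σ.
Subtracting: σ = (400 − 110)/(1.282 − (-0.4677)) = 165.785.
Then μ = 110 − (-0.4677)·165.785 = 187.538.

μ = 187.538, σ = 165.785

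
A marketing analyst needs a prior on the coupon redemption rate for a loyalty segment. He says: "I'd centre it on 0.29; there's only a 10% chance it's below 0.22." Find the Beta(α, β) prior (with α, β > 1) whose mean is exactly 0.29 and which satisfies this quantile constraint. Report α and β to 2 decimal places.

With mean 0.29 fixed, write α = 0.29s, β = 0.71s where s = α+β.
Need P(θ < 0.22) = 0.1 under Beta(0.29s, 0.71s). Normal approximation: (q−m)/√(m(1−m)/s) ≈ z_{0.1} = -1.28, so s ≈ 0.29·0.71·(-1.28)²/(0.22−0.29)² = 69.0.
At s = 69.0: P(θ<0.22) ≈ 0.094. Adjusting to match 0.1 gives s ≈ 65.75.
So α = 0.29·65.75 ≈ 19.07, β = 0.71·65.75 ≈ 46.68.

α ≈ 19.07, β ≈ 46.68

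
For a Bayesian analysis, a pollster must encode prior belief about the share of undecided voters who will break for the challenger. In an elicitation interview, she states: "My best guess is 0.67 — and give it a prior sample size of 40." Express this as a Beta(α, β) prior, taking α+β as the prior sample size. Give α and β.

Under the effective-sample-size interpretation, Beta(α, β) has prior mean α/(α+β) and prior sample size α+β.
So α+β = 40 and α/(α+β) = 0.67, giving α = 0.67·40 = 26.8 and β = 40 − 26.8 = 13.2.

α = 26.8, β = 13.2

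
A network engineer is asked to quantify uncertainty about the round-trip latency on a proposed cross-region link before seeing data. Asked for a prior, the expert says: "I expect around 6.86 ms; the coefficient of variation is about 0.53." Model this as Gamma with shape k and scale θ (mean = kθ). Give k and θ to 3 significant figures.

k ≈ 3.56, θ ≈ 1.93

For Gamma(k, scale θ): mean = kθ, variance = kθ², so CV = 1/√k.
CV = 0.53, hence k = 1/CV² = 3.56.
Then θ = mean/k = 6.86/3.56 = 1.93.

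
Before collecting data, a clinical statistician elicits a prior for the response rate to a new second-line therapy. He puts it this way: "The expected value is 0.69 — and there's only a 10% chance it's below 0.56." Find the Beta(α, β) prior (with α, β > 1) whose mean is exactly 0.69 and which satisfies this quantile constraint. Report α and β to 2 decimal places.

α ≈ 14.89, β ≈ 6.69

With mean 0.69 fixed, write α = 0.69s, β = 0.31s where s = α+β.
Need P(θ < 0.56) = 0.1 under Beta(0.69s, 0.31s). Normal approximation: (q−m)/√(m(1−m)/s) ≈ z_{0.1} = -1.28, so s ≈ 0.69·0.31·(-1.28)²/(0.56−0.69)² = 20.8.
At s = 20.8: P(θ<0.56) ≈ 0.104. Adjusting to match 0.1 gives s ≈ 21.59.
So α = 0.69·21.59 ≈ 14.89, β = 0.31·21.59 ≈ 6.69.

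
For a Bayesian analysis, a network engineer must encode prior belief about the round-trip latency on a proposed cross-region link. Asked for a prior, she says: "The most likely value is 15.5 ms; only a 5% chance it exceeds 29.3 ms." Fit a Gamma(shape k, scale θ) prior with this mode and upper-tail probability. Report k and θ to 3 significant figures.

k ≈ 7.86, θ ≈ 2.26

Gamma(k,θ) with k>1 has mode (k−1)θ, so θ = 15.5/(k−1).
Need P(X < 29.3) = 0.95 with θ tied to k this way. Start at k = 2, θ = 15.5: P(X<29.3) ≈ 0.563.
Too low — raise k to concentrate. Iterating converges to k ≈ 7.86.
Then θ = 15.5/(7.86−1) ≈ 2.26.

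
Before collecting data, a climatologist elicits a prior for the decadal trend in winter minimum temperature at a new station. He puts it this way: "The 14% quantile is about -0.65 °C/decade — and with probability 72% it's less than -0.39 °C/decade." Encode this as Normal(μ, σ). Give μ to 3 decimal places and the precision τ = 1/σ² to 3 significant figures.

For Normal(μ,σ), the p-quantile is μ + z_p·σ. Here z_{0.14} = -1.08, z_{0.72} = 0.5828.
So -0.65 = μ − 1.08σ and -0.39 = μ + 0.5828σ.
Subtracting: σ = (-0.39 − -0.65)/(0.5828 − (-1.08)) = 0.156.
Then μ = -0.65 − (-1.08)·0.156 = -0.481.
Precision τ = 1/σ² = 1/0.1563² = 40.9.

μ = -0.481, τ = 40.9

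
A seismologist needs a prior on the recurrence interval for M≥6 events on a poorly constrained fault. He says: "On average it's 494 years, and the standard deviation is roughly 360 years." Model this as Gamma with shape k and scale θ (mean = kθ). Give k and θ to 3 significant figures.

k ≈ 1.88, θ ≈ 262

For Gamma(k, scale θ): mean = kθ, variance = kθ², so CV = 1/√k.
CV = SD/mean = 360/494 = 0.7287, hence k = 1/CV² = 1.88.
Then θ = mean/k = 494/1.88 = 262.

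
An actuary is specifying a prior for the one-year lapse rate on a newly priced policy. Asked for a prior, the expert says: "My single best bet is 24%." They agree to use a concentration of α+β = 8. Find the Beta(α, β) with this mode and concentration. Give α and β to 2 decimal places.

α = 2.44, β = 5.56

For α,β > 1 the Beta mode is (α−1)/(α+β−2). With α+β = 8, the mode is (α−1)/6.
Set (α−1)/6 = 0.24 → α = 1 + 0.24·6 = 2.44.
β = 8 − α = 5.56.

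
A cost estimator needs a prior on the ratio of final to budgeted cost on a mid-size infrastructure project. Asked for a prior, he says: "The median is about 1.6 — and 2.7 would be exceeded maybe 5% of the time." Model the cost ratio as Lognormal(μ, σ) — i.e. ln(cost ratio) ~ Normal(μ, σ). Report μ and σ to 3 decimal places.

If T ~ Lognormal(μ,σ) then ln T ~ Normal(μ,σ), so the p-quantile of ln T is μ + z_p·σ.
ln(1.6) = 0.47 and ln(2.7) = 0.9933; z_{0.5} = 0, z_{0.95} = 1.645.
σ = (0.9933 − 0.47)/(1.645 − (0)) = 0.318.
μ = 0.47 − (0)·0.318 = 0.470.

μ ≈ 0.470, σ ≈ 0.318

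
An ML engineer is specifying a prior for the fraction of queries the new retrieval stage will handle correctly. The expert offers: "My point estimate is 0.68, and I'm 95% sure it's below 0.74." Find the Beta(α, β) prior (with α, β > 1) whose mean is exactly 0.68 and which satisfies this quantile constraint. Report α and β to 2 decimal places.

α ≈ 105.79, β ≈ 49.78

With mean 0.68 fixed, write α = 0.68s, β = 0.32s where s = α+β.
Need P(θ < 0.74) = 0.95 under Beta(0.68s, 0.32s). Normal approximation: (q−m)/√(m(1−m)/s) ≈ z_{0.95} = 1.64, so s ≈ 0.68·0.32·(1.64)²/(0.74−0.68)² = 163.5.
At s = 163.5: P(θ<0.74) ≈ 0.954. Adjusting to match 0.95 gives s ≈ 155.57.
So α = 0.68·155.57 ≈ 105.79, β = 0.32·155.57 ≈ 49.78.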